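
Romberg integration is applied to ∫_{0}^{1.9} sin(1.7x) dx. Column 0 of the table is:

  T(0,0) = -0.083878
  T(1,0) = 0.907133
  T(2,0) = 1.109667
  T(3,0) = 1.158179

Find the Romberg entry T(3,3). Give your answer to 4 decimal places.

Richardson extrapolation on the trapezoidal column (denominator 4−1=3):
T(1,1) = (4·0.907133 − (-0.083878)) / 3 = 1.237470
T(2,1) = 1.109667 + (1.109667 − 0.907133)/3 = 1.177178
T(3,1) = (4·1.158179 − 1.109667) / 3 = 1.174350
T(2,2) = 1.177178 + (1.177178 − 1.237470)/15 = 1.173159
T(3,2) = 1.174350 + (1.174350 − 1.177178)/15 = 1.174161
T(3,3) = (64·1.174161 − 1.173159) / 63 = 1.174177
(Column j=1 coincides with Simpson's rule on the same nodes.)

1.1742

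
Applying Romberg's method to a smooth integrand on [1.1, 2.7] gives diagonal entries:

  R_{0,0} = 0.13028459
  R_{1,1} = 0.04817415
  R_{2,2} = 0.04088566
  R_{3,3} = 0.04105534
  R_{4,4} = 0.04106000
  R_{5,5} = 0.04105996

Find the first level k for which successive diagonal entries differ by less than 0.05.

|R_{1,1} − R_{0,0}| = 0.08211044 ≥ 0.05
|R_{2,2} − R_{1,1}| = 0.00728849 < 0.05

k = 2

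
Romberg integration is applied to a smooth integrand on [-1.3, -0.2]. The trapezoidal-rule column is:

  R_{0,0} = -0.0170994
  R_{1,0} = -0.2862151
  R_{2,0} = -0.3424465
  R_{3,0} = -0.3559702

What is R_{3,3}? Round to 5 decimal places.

-0.36043

R_{1,1} = (4·(-0.2862151) − (-0.0170994)) / 3 = -0.3759203
R_{2,1} = -0.3424465 + (-0.3424465 − (-0.2862151))/3 = -0.3611903
R_{3,1} = (4·(-0.3559702) − (-0.3424465)) / 3 = -0.3604781
R_{2,2} = -0.3611903 + (-0.3611903 − (-0.3759203))/15 = -0.3602083
R_{3,2} = (16·(-0.3604781) − (-0.3611903)) / 15 = -0.3604306
R_{3,3} = -0.3604306 + (-0.3604306 − (-0.3602083))/63 = -0.3604341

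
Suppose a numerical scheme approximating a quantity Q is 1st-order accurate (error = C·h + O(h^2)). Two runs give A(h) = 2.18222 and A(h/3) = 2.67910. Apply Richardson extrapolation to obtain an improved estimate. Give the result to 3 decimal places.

2.928

Extrapolated value = (3·A(h/3) − A(h)) / (3 − 1)
= (3·2.67910 − 2.18222) / 2
= 5.85508 / 2 = 2.92754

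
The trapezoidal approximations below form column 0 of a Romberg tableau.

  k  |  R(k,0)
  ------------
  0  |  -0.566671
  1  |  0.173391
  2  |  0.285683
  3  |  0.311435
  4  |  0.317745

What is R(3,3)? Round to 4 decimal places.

0.3199

Richardson extrapolation on the trapezoidal column (denominator 4−1=3):
R(1,1) = 0.173391 + (0.173391 − (-0.566671))/3 = 0.420078
R(2,1) = (4·0.285683 − 0.173391) / 3 = 0.323114
R(3,1) = 0.311435 + (0.311435 − 0.285683)/3 = 0.320019
R(2,2) = 0.323114 + (0.323114 − 0.420078)/15 = 0.316650
R(3,2) = (16·0.320019 − 0.323114) / 15 = 0.319813
R(3,3) = 0.319813 + (0.319813 − 0.316650)/63 = 0.319863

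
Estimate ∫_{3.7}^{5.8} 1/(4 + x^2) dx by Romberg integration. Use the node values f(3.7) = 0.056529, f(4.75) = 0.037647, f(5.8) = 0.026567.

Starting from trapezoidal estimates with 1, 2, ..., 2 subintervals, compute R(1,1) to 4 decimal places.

0.0818

R(0,0) (trapezoid, 1 panel, h=2.1000): 0.087251
R(1,0) (trapezoid, 2 panels, h=1.0500): 0.083155
R(1,1) = 0.083155 + (0.083155 − 0.087251)/3 = 0.081790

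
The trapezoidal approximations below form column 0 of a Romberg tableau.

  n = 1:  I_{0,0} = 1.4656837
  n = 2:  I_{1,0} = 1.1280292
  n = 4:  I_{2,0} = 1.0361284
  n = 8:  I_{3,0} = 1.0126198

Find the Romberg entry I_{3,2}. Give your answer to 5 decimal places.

I_{2,1} = 1.0361284 + (1.0361284 − 1.1280292)/3 = 1.0054948
I_{3,1} = 1.0126198 + (1.0126198 − 1.0361284)/3 = 1.0047836
I_{3,2} = 1.0047836 + (1.0047836 − 1.0054948)/15 = 1.0047362
(Column j=1 coincides with Simpson's rule on the same nodes.)

1.00474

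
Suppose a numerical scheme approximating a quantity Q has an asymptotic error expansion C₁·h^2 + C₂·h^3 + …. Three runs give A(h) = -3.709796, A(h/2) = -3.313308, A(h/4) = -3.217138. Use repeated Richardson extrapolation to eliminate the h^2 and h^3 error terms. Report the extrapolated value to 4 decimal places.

-3.1856

First eliminate the h^2 term (factor 2^2 = 4):
  B₁ = (4·(-3.313308) − (-3.709796))/3 = -3.181145
  B₂ = (4·(-3.217138) − (-3.313308))/3 = -3.185081
Then eliminate the h^3 term (factor 2^3 = 8):
  (8·(-3.185081) − (-3.181145))/7 = -3.185643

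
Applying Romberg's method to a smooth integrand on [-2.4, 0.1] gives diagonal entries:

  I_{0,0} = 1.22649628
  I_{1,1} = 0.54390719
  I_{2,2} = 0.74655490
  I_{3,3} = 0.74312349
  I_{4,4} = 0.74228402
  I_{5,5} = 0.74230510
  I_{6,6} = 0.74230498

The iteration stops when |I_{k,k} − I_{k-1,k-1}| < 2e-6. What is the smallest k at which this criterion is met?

|I_{1,1} − I_{0,0}| = 0.68258909 ≥ 2e-6
|I_{2,2} − I_{1,1}| = 0.20264771 ≥ 2e-6
|I_{3,3} − I_{2,2}| = 0.00343141 ≥ 2e-6
|I_{4,4} − I_{3,3}| = 0.00083947 ≥ 2e-6
|I_{5,5} − I_{4,4}| = 0.00002108 ≥ 2e-6
|I_{6,6} − I_{5,5}| = 0.00000012 < 2e-6

k = 6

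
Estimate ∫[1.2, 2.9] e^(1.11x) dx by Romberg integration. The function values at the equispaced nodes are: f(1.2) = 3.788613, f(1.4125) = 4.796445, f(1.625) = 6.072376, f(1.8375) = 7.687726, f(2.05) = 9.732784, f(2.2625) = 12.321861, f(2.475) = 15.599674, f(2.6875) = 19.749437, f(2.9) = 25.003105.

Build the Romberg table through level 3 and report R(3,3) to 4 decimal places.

R(0,0) (trapezoid, 1 panel, h=1.7000): 24.472960
R(1,0) (trapezoid, 2 panels, h=0.8500): 20.509347
R(2,0) (trapezoid, 4 panels, h=0.4250): 19.465295
R(3,0) (trapezoid, 8 panels, h=0.2125): 19.200684
R(1,1) = 20.509347 + (20.509347 − 24.472960)/3 = 19.188143
R(2,1) = 19.465295 + (19.465295 − 20.509347)/3 = 19.117278
R(3,1) = 19.200684 + (19.200684 − 19.465295)/3 = 19.112480
R(2,2) = 19.117278 + (19.117278 − 19.188143)/15 = 19.112554
R(3,2) = 19.112480 + (19.112480 − 19.117278)/15 = 19.112160
R(3,3) = 19.112160 + (19.112160 − 19.112554)/63 = 19.112154

19.1122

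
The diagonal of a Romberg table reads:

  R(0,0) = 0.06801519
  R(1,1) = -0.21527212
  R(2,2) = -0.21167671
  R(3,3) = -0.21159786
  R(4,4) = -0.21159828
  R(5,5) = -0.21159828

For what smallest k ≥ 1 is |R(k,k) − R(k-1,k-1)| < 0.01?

|R(1,1) − R(0,0)| = 0.28328731 ≥ 0.01
|R(2,2) − R(1,1)| = 0.00359541 < 0.01

k = 2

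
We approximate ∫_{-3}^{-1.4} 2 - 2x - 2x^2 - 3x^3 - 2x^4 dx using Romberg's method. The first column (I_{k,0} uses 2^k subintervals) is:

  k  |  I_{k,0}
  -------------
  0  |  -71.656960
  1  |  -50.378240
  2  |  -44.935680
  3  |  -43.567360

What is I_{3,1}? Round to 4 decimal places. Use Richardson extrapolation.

-43.1113

Richardson extrapolation on the trapezoidal column (denominator 4−1=3):
I_{3,1} = (4·(-43.567360) − (-44.935680)) / 3 = -43.111253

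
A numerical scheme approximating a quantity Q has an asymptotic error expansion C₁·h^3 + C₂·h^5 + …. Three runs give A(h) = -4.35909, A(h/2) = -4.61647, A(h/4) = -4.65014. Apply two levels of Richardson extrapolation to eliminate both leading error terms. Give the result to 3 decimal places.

-4.655

First eliminate the h^3 term (factor 2^3 = 8):
  B₁ = (8·(-4.61647) − (-4.35909))/7 = -4.65324
  B₂ = (8·(-4.65014) − (-4.61647))/7 = -4.65495
Then eliminate the h^5 term (factor 2^5 = 32):
  (32·(-4.65495) − (-4.65324))/31 = -4.65501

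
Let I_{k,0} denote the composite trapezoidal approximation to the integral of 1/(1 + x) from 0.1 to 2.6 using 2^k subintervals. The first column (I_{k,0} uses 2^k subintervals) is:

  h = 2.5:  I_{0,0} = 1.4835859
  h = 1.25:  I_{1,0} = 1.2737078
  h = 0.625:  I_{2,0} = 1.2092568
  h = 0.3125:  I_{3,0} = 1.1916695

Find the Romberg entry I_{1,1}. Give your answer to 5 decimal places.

1.20375

Richardson extrapolation on the trapezoidal column (denominator 4−1=3):
I_{1,1} = (4·1.2737078 − 1.4835859) / 3 = 1.2037484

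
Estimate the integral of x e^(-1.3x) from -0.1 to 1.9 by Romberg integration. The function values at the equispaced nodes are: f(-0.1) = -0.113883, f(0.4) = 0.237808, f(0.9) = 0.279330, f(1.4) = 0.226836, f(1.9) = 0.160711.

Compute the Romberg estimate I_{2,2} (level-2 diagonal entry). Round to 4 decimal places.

I_{0,0} (trapezoid, 1 panel, h=2.0000): 0.046828
I_{1,0} (trapezoid, 2 panels, h=1.0000): 0.302744
I_{2,0} (trapezoid, 4 panels, h=0.5000): 0.383694
I_{1,1} = 0.302744 + (0.302744 − 0.046828)/3 = 0.388049
I_{2,1} = 0.383694 + (0.383694 − 0.302744)/3 = 0.410677
I_{2,2} = 0.410677 + (0.410677 − 0.388049)/15 = 0.412186

0.4122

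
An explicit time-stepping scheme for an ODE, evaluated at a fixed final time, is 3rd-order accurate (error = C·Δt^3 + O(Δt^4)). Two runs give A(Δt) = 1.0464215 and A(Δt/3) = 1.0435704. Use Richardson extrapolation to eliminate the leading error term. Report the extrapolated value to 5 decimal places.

The leading error scales as Δt^3; refining by a factor of 3 reduces it by 3^3 = 27.
Extrapolated value = (27·A(Δt/3) − A(Δt)) / (27 − 1)
= (27·1.0435704 − 1.0464215) / 26
= 27.1299793 / 26 = 1.0434607

1.04346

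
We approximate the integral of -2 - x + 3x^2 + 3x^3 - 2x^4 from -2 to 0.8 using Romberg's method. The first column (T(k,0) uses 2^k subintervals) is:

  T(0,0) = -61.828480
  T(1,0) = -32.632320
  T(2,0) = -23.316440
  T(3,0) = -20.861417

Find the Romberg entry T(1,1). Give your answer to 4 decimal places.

T(1,1) = (4·(-32.632320) − (-61.828480)) / 3 = -22.900267
(Column j=1 coincides with Simpson's rule on the same nodes.)

-22.9003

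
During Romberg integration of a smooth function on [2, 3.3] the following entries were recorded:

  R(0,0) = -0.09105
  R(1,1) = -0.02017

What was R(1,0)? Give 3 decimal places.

-0.038

From R(1,1) = (4·R(1,0) − R(0,0))/3, solve for R(1,0):
4·R(1,0) = 3·(-0.02017) + (-0.09105) = -0.15156
R(1,0) = -0.03789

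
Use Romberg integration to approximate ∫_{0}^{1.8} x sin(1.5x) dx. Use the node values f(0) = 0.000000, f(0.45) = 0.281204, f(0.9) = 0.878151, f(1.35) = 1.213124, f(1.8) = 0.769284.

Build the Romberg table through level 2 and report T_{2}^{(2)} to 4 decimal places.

T_{0}^{(0)} (trapezoid, 1 panel, h=1.8000): 0.692356
T_{1}^{(0)} (trapezoid, 2 panels, h=0.9000): 1.136514
T_{2}^{(0)} (trapezoid, 4 panels, h=0.4500): 1.240704
T_{1}^{(1)} = 1.136514 + (1.136514 − 0.692356)/3 = 1.284567
T_{2}^{(1)} = 1.240704 + (1.240704 − 1.136514)/3 = 1.275434
T_{2}^{(2)} = 1.275434 + (1.275434 − 1.284567)/15 = 1.274825

1.2748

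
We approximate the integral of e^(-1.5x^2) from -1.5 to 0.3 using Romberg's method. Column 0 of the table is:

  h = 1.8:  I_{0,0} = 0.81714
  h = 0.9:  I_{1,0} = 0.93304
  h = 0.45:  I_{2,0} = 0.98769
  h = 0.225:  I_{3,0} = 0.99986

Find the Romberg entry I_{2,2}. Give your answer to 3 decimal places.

1.008

Richardson extrapolation on the trapezoidal column (denominator 4−1=3):
I_{1,1} = (4·0.93304 − 0.81714) / 3 = 0.97167
I_{2,1} = (4·0.98769 − 0.93304) / 3 = 1.00591
I_{2,2} = (16·1.00591 − 0.97167) / 15 = 1.00819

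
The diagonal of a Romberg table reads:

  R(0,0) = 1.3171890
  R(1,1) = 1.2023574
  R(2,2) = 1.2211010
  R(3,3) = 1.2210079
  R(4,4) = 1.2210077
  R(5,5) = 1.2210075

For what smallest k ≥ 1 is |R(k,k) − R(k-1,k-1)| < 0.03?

k = 2

|R(1,1) − R(0,0)| = 0.1148316 ≥ 0.03
|R(2,2) − R(1,1)| = 0.0187436 < 0.03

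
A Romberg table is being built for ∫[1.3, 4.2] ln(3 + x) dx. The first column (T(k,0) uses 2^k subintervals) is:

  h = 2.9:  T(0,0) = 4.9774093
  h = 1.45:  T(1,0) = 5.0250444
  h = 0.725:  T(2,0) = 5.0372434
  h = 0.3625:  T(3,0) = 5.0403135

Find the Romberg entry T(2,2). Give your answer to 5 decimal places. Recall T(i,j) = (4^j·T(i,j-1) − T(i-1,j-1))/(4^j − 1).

Richardson extrapolation on the trapezoidal column (denominator 4−1=3):
T(1,1) = 5.0250444 + (5.0250444 − 4.9774093)/3 = 5.0409228
T(2,1) = 5.0372434 + (5.0372434 − 5.0250444)/3 = 5.0413097
T(2,2) = 5.0413097 + (5.0413097 − 5.0409228)/15 = 5.0413355

5.04134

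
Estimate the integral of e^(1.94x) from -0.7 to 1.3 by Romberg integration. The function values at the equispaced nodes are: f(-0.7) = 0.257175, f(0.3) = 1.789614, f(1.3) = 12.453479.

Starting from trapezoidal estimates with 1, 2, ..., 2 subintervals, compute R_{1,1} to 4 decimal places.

6.6230

R_{0,0} (trapezoid, 1 panel, h=2.0000): 12.710654
R_{1,0} (trapezoid, 2 panels, h=1.0000): 8.144941
R_{1,1} = 8.144941 + (8.144941 − 12.710654)/3 = 6.623037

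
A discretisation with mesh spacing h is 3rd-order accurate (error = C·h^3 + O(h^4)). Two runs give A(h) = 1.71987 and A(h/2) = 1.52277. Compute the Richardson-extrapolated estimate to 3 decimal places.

1.495

The leading error scales as h^3; refining by a factor of 2 reduces it by 2^3 = 8.
Extrapolated value = (8·A(h/2) − A(h)) / (8 − 1)
= (8·1.52277 − 1.71987) / 7
= 10.46229 / 7 = 1.49461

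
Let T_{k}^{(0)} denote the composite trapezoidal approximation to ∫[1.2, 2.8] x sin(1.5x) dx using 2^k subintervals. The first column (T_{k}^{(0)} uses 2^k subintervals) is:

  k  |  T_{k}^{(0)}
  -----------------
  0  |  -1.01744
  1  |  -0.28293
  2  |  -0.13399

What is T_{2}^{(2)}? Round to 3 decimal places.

-0.087

Richardson extrapolation on the trapezoidal column (denominator 4−1=3):
T_{1}^{(1)} = -0.28293 + (-0.28293 − (-1.01744))/3 = -0.03809
T_{2}^{(1)} = (4·(-0.13399) − (-0.28293)) / 3 = -0.08434
T_{2}^{(2)} = -0.08434 + (-0.08434 − (-0.03809))/15 = -0.08742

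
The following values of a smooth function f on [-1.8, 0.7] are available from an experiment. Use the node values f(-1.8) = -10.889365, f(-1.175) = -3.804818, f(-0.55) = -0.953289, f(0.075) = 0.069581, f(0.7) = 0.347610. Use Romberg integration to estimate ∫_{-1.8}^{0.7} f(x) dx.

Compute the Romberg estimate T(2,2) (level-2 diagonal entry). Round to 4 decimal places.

-5.6878

T(0,0) (trapezoid, 1 panel, h=2.5000): -13.177194
T(1,0) (trapezoid, 2 panels, h=1.2500): -7.780208
T(2,0) (trapezoid, 4 panels, h=0.6250): -6.224627
T(1,1) = -7.780208 + (-7.780208 − (-13.177194))/3 = -5.981213
T(2,1) = -6.224627 + (-6.224627 − (-7.780208))/3 = -5.706100
T(2,2) = -5.706100 + (-5.706100 − (-5.981213))/15 = -5.687759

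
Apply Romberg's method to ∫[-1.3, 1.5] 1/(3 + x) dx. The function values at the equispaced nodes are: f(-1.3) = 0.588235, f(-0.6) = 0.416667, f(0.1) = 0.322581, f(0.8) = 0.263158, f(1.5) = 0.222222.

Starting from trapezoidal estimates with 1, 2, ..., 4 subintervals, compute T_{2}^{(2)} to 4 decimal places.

T_{0}^{(0)} (trapezoid, 1 panel, h=2.8000): 1.134640
T_{1}^{(0)} (trapezoid, 2 panels, h=1.4000): 1.018933
T_{2}^{(0)} (trapezoid, 4 panels, h=0.7000): 0.985344
T_{1}^{(1)} = 1.018933 + (1.018933 − 1.134640)/3 = 0.980364
T_{2}^{(1)} = 0.985344 + (0.985344 − 1.018933)/3 = 0.974148
T_{2}^{(2)} = 0.974148 + (0.974148 − 0.980364)/15 = 0.973734

0.9737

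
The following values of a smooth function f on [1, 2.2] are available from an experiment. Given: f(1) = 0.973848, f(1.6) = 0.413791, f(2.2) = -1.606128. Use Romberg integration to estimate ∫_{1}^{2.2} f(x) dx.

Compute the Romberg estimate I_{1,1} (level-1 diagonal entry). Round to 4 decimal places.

I_{0,0} (trapezoid, 1 panel, h=1.2000): -0.379368
I_{1,0} (trapezoid, 2 panels, h=0.6000): 0.058591
I_{1,1} = 0.058591 + (0.058591 − (-0.379368))/3 = 0.204577

0.2046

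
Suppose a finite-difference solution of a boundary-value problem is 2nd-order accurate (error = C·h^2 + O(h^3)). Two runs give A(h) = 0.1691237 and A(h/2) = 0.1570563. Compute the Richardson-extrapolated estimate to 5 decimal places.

0.15303

Extrapolated value = (4·A(h/2) − A(h)) / (4 − 1)
= (4·0.1570563 − 0.1691237) / 3
= 0.4591015 / 3 = 0.1530338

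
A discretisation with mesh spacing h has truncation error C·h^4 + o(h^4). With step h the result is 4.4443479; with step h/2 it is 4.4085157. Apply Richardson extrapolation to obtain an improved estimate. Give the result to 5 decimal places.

4.40613

The leading error scales as h^4; refining by a factor of 2 reduces it by 2^4 = 16.
Extrapolated value = (16·A(h/2) − A(h)) / (16 − 1)
= (16·4.4085157 − 4.4443479) / 15
= 66.0919033 / 15 = 4.4061269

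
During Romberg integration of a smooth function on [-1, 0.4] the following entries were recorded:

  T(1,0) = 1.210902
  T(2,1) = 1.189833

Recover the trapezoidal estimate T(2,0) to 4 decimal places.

From T(2,1) = (4·T(2,0) − T(1,0))/3, solve for T(2,0):
4·T(2,0) = 3·1.189833 + 1.210902 = 4.780401
T(2,0) = 1.195100

1.1951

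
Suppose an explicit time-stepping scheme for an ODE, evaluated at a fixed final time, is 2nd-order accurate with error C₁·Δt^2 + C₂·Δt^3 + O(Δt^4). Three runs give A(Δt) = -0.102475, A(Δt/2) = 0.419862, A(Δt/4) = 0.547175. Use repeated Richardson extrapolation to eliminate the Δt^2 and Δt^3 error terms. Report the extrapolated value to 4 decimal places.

First eliminate the Δt^2 term (factor 2^2 = 4):
  B₁ = (4·0.419862 − (-0.102475))/3 = 0.593974
  B₂ = (4·0.547175 − 0.419862)/3 = 0.589613
Then eliminate the Δt^3 term (factor 2^3 = 8):
  (8·0.589613 − 0.593974)/7 = 0.588990

0.5890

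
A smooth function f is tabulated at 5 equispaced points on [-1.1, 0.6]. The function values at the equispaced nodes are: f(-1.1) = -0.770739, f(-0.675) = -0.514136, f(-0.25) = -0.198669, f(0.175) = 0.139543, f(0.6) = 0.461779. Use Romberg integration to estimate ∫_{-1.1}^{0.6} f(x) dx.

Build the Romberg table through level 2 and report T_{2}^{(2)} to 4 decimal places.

T_{0}^{(0)} (trapezoid, 1 panel, h=1.7000): -0.262616
T_{1}^{(0)} (trapezoid, 2 panels, h=0.8500): -0.300177
T_{2}^{(0)} (trapezoid, 4 panels, h=0.4250): -0.309290
T_{1}^{(1)} = -0.300177 + (-0.300177 − (-0.262616))/3 = -0.312697
T_{2}^{(1)} = -0.309290 + (-0.309290 − (-0.300177))/3 = -0.312328
T_{2}^{(2)} = -0.312328 + (-0.312328 − (-0.312697))/15 = -0.312303

-0.3123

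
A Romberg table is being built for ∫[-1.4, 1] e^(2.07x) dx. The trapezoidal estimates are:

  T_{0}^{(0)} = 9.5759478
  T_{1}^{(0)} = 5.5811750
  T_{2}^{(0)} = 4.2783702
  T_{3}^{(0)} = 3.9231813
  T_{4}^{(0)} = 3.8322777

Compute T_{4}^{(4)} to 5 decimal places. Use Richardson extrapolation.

T_{1}^{(1)} = 5.5811750 + (5.5811750 − 9.5759478)/3 = 4.2495841
T_{2}^{(1)} = 4.2783702 + (4.2783702 − 5.5811750)/3 = 3.8441019
T_{3}^{(1)} = 3.9231813 + (3.9231813 − 4.2783702)/3 = 3.8047850
T_{4}^{(1)} = (4·3.8322777 − 3.9231813) / 3 = 3.8019765
T_{2}^{(2)} = 3.8441019 + (3.8441019 − 4.2495841)/15 = 3.8170698
T_{3}^{(2)} = 3.8047850 + (3.8047850 − 3.8441019)/15 = 3.8021639
T_{4}^{(2)} = 3.8019765 + (3.8019765 − 3.8047850)/15 = 3.8017893
T_{3}^{(3)} = (64·3.8021639 − 3.8170698) / 63 = 3.8019273
T_{4}^{(3)} = (64·3.8017893 − 3.8021639) / 63 = 3.8017834
T_{4}^{(4)} = 3.8017834 + (3.8017834 − 3.8019273)/255 = 3.8017828

3.80178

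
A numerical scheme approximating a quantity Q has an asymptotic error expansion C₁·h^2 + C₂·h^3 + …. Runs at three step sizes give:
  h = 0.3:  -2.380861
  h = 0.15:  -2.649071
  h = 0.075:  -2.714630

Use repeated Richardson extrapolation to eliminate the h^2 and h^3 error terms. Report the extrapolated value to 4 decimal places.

-2.7362

First eliminate the h^2 term (factor 2^2 = 4):
  B₁ = (4·(-2.649071) − (-2.380861))/3 = -2.738474
  B₂ = (4·(-2.714630) − (-2.649071))/3 = -2.736483
Then eliminate the h^3 term (factor 2^3 = 8):
  (8·(-2.736483) − (-2.738474))/7 = -2.736199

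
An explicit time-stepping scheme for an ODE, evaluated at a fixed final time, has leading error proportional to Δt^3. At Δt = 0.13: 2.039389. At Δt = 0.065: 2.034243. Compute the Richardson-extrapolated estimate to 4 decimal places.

The leading error scales as Δt^3; refining by a factor of 2 reduces it by 2^3 = 8.
Extrapolated value = (8·A(Δt/2) − A(Δt)) / (8 − 1)
= (8·2.034243 − 2.039389) / 7
= 14.234555 / 7 = 2.033508

2.0335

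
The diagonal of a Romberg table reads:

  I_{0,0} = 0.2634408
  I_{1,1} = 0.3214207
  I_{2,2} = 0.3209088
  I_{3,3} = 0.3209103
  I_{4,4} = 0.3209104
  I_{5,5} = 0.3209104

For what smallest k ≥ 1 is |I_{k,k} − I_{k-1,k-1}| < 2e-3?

|I_{1,1} − I_{0,0}| = 0.0579799 ≥ 2e-3
|I_{2,2} − I_{1,1}| = 0.0005119 < 2e-3

k = 2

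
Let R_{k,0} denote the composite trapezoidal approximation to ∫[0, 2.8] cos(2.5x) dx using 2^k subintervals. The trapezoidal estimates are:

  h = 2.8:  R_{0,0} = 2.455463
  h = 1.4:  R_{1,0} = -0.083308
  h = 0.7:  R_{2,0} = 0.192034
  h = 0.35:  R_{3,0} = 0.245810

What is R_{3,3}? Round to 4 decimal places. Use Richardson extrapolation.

Richardson extrapolation on the trapezoidal column (denominator 4−1=3):
R_{1,1} = (4·(-0.083308) − 2.455463) / 3 = -0.929565
R_{2,1} = (4·0.192034 − (-0.083308)) / 3 = 0.283815
R_{3,1} = 0.245810 + (0.245810 − 0.192034)/3 = 0.263735
R_{2,2} = 0.283815 + (0.283815 − (-0.929565))/15 = 0.364707
R_{3,2} = (16·0.263735 − 0.283815) / 15 = 0.262396
R_{3,3} = (64·0.262396 − 0.364707) / 63 = 0.260772

0.2608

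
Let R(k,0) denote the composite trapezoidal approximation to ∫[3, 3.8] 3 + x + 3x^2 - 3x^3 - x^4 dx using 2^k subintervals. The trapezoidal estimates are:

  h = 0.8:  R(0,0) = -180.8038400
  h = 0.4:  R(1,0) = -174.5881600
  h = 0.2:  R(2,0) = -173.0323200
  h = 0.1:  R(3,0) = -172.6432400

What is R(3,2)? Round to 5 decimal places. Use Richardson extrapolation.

-172.51354

Richardson extrapolation on the trapezoidal column (denominator 4−1=3):
R(2,1) = -173.0323200 + (-173.0323200 − (-174.5881600))/3 = -172.5137067
R(3,1) = (4·(-172.6432400) − (-173.0323200)) / 3 = -172.5135467
R(3,2) = (16·(-172.5135467) − (-172.5137067)) / 15 = -172.5135360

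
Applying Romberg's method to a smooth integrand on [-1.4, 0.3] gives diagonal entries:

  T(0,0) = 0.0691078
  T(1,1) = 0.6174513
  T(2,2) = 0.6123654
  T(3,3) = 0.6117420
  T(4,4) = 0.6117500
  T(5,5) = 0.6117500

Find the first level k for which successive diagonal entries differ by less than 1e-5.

|T(1,1) − T(0,0)| = 0.5483435 ≥ 1e-5
|T(2,2) − T(1,1)| = 0.0050859 ≥ 1e-5
|T(3,3) − T(2,2)| = 0.0006234 ≥ 1e-5
|T(4,4) − T(3,3)| = 0.0000080 < 1e-5

k = 4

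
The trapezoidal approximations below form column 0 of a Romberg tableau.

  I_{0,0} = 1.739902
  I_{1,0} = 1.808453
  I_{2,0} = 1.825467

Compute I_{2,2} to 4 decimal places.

1.8311

Richardson extrapolation on the trapezoidal column (denominator 4−1=3):
I_{1,1} = (4·1.808453 − 1.739902) / 3 = 1.831303
I_{2,1} = (4·1.825467 − 1.808453) / 3 = 1.831138
I_{2,2} = (16·1.831138 − 1.831303) / 15 = 1.831127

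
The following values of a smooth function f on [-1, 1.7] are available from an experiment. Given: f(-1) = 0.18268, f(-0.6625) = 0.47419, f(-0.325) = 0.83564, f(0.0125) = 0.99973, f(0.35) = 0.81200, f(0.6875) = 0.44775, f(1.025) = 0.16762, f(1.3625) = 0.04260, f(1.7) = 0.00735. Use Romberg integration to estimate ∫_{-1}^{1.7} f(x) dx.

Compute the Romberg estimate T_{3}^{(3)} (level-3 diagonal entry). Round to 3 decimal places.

1.314

T_{0}^{(0)} (trapezoid, 1 panel, h=2.7000): 0.25654
T_{1}^{(0)} (trapezoid, 2 panels, h=1.3500): 1.22447
T_{2}^{(0)} (trapezoid, 4 panels, h=0.6750): 1.28944
T_{3}^{(0)} (trapezoid, 8 panels, h=0.3375): 1.30766
T_{1}^{(1)} = 1.22447 + (1.22447 − 0.25654)/3 = 1.54711
T_{2}^{(1)} = 1.28944 + (1.28944 − 1.22447)/3 = 1.31110
T_{3}^{(1)} = 1.30766 + (1.30766 − 1.28944)/3 = 1.31373
T_{2}^{(2)} = 1.31110 + (1.31110 − 1.54711)/15 = 1.29537
T_{3}^{(2)} = 1.31373 + (1.31373 − 1.31110)/15 = 1.31391
T_{3}^{(3)} = 1.31391 + (1.31391 − 1.29537)/63 = 1.31420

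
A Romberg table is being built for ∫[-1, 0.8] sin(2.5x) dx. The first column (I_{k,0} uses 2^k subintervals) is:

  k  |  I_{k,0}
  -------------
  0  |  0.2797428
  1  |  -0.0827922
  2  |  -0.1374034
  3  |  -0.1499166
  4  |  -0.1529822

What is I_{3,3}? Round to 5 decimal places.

I_{1,1} = (4·(-0.0827922) − 0.2797428) / 3 = -0.2036372
I_{2,1} = -0.1374034 + (-0.1374034 − (-0.0827922))/3 = -0.1556071
I_{3,1} = -0.1499166 + (-0.1499166 − (-0.1374034))/3 = -0.1540877
I_{2,2} = (16·(-0.1556071) − (-0.2036372)) / 15 = -0.1524051
I_{3,2} = -0.1540877 + (-0.1540877 − (-0.1556071))/15 = -0.1539864
I_{3,3} = -0.1539864 + (-0.1539864 − (-0.1524051))/63 = -0.1540115

-0.15401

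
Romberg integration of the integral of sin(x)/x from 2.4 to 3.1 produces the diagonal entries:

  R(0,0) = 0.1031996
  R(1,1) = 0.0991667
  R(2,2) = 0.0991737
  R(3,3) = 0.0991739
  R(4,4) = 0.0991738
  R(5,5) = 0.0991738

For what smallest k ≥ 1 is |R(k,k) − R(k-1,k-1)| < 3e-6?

k = 3

|R(1,1) − R(0,0)| = 0.0040329 ≥ 3e-6
|R(2,2) − R(1,1)| = 0.0000070 ≥ 3e-6
|R(3,3) − R(2,2)| = 0.0000002 < 3e-6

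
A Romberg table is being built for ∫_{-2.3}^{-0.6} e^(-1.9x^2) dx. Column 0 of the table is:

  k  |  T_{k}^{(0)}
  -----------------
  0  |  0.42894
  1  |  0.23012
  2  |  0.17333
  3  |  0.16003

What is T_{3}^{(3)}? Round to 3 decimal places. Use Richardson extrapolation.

Richardson extrapolation on the trapezoidal column (denominator 4−1=3):
T_{1}^{(1)} = (4·0.23012 − 0.42894) / 3 = 0.16385
T_{2}^{(1)} = (4·0.17333 − 0.23012) / 3 = 0.15440
T_{3}^{(1)} = (4·0.16003 − 0.17333) / 3 = 0.15560
T_{2}^{(2)} = 0.15440 + (0.15440 − 0.16385)/15 = 0.15377
T_{3}^{(2)} = (16·0.15560 − 0.15440) / 15 = 0.15568
T_{3}^{(3)} = 0.15568 + (0.15568 − 0.15377)/63 = 0.15571

0.156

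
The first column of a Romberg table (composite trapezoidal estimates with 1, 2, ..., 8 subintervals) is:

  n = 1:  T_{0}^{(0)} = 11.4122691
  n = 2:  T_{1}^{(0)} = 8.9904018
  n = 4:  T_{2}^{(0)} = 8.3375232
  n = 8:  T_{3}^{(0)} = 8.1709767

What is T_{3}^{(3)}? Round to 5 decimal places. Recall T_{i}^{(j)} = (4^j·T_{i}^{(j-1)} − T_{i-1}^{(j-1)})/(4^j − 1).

8.11516

T_{1}^{(1)} = (4·8.9904018 − 11.4122691) / 3 = 8.1831127
T_{2}^{(1)} = 8.3375232 + (8.3375232 − 8.9904018)/3 = 8.1198970
T_{3}^{(1)} = (4·8.1709767 − 8.3375232) / 3 = 8.1154612
T_{2}^{(2)} = 8.1198970 + (8.1198970 − 8.1831127)/15 = 8.1156826
T_{3}^{(2)} = 8.1154612 + (8.1154612 − 8.1198970)/15 = 8.1151655
T_{3}^{(3)} = (64·8.1151655 − 8.1156826) / 63 = 8.1151573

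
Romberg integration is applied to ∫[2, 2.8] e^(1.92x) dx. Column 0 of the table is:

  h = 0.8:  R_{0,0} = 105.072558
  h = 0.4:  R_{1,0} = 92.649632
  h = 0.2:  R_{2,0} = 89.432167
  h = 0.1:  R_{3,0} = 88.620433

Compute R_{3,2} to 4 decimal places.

88.3492

Richardson extrapolation on the trapezoidal column (denominator 4−1=3):
R_{2,1} = 89.432167 + (89.432167 − 92.649632)/3 = 88.359679
R_{3,1} = 88.620433 + (88.620433 − 89.432167)/3 = 88.349855
R_{3,2} = 88.349855 + (88.349855 − 88.359679)/15 = 88.349200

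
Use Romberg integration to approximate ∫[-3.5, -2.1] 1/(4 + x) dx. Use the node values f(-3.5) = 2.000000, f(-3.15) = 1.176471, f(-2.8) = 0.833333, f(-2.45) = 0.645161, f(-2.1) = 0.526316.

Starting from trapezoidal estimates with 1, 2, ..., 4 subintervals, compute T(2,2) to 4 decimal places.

T(0,0) (trapezoid, 1 panel, h=1.4000): 1.768421
T(1,0) (trapezoid, 2 panels, h=0.7000): 1.467544
T(2,0) (trapezoid, 4 panels, h=0.3500): 1.371343
T(1,1) = 1.467544 + (1.467544 − 1.768421)/3 = 1.367252
T(2,1) = 1.371343 + (1.371343 − 1.467544)/3 = 1.339276
T(2,2) = 1.339276 + (1.339276 − 1.367252)/15 = 1.337411

1.3374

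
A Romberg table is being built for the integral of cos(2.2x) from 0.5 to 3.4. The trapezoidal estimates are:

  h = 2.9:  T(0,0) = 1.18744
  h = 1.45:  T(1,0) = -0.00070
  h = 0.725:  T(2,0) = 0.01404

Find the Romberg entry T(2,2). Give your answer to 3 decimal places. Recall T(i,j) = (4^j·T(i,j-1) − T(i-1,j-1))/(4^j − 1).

0.047

Richardson extrapolation on the trapezoidal column (denominator 4−1=3):
T(1,1) = -0.00070 + (-0.00070 − 1.18744)/3 = -0.39675
T(2,1) = 0.01404 + (0.01404 − (-0.00070))/3 = 0.01895
T(2,2) = 0.01895 + (0.01895 − (-0.39675))/15 = 0.04666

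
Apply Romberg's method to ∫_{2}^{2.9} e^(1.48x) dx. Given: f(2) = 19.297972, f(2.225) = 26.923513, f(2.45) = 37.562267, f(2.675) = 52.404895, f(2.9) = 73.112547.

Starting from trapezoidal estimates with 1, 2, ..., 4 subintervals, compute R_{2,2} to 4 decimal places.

R_{0,0} (trapezoid, 1 panel, h=0.9000): 41.584734
R_{1,0} (trapezoid, 2 panels, h=0.4500): 37.695387
R_{2,0} (trapezoid, 4 panels, h=0.2250): 36.696585
R_{1,1} = 37.695387 + (37.695387 − 41.584734)/3 = 36.398938
R_{2,1} = 36.696585 + (36.696585 − 37.695387)/3 = 36.363651
R_{2,2} = 36.363651 + (36.363651 − 36.398938)/15 = 36.361299

36.3613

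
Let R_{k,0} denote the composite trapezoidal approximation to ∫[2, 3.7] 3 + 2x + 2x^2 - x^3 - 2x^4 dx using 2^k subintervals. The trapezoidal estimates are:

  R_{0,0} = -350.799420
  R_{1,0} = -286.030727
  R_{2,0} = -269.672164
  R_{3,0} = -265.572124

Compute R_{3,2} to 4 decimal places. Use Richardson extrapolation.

R_{2,1} = -269.672164 + (-269.672164 − (-286.030727))/3 = -264.219310
R_{3,1} = -265.572124 + (-265.572124 − (-269.672164))/3 = -264.205444
R_{3,2} = (16·(-264.205444) − (-264.219310)) / 15 = -264.204520

-264.2045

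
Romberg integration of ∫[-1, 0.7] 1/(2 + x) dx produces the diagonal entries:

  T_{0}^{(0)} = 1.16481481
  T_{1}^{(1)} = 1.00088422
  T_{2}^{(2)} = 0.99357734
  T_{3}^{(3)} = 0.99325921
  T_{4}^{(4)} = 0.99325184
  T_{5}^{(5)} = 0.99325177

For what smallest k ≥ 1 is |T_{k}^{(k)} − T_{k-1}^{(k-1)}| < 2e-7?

|T_{1}^{(1)} − T_{0}^{(0)}| = 0.16393059 ≥ 2e-7
|T_{2}^{(2)} − T_{1}^{(1)}| = 0.00730688 ≥ 2e-7
|T_{3}^{(3)} − T_{2}^{(2)}| = 0.00031813 ≥ 2e-7
|T_{4}^{(4)} − T_{3}^{(3)}| = 0.00000737 ≥ 2e-7
|T_{5}^{(5)} − T_{4}^{(4)}| = 0.00000007 < 2e-7

k = 5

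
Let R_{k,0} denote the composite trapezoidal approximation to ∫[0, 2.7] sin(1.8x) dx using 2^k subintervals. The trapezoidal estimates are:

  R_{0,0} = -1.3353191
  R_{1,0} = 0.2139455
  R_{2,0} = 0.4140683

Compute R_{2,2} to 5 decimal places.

0.46414

Richardson extrapolation on the trapezoidal column (denominator 4−1=3):
R_{1,1} = 0.2139455 + (0.2139455 − (-1.3353191))/3 = 0.7303670
R_{2,1} = 0.4140683 + (0.4140683 − 0.2139455)/3 = 0.4807759
R_{2,2} = (16·0.4807759 − 0.7303670) / 15 = 0.4641365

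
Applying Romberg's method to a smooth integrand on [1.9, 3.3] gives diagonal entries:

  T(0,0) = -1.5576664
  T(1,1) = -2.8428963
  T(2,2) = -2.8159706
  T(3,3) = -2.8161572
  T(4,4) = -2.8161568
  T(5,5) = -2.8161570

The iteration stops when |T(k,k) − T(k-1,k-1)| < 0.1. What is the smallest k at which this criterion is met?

|T(1,1) − T(0,0)| = 1.2852299 ≥ 0.1
|T(2,2) − T(1,1)| = 0.0269257 < 0.1

k = 2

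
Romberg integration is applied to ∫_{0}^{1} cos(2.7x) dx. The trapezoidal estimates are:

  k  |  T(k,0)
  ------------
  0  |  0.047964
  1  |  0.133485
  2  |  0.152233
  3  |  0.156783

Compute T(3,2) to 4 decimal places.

Richardson extrapolation on the trapezoidal column (denominator 4−1=3):
T(2,1) = (4·0.152233 − 0.133485) / 3 = 0.158482
T(3,1) = 0.156783 + (0.156783 − 0.152233)/3 = 0.158300
T(3,2) = (16·0.158300 − 0.158482) / 15 = 0.158288

0.1583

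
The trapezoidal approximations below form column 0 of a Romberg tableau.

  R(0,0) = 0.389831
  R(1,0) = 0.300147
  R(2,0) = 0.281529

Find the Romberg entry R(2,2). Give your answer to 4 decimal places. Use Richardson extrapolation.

0.2757

R(1,1) = 0.300147 + (0.300147 − 0.389831)/3 = 0.270252
R(2,1) = (4·0.281529 − 0.300147) / 3 = 0.275323
R(2,2) = 0.275323 + (0.275323 − 0.270252)/15 = 0.275661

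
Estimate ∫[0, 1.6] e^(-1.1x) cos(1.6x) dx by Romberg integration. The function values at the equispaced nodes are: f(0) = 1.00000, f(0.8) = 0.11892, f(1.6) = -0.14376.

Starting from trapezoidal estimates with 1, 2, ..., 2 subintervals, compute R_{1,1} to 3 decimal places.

R_{0,0} (trapezoid, 1 panel, h=1.6000): 0.68499
R_{1,0} (trapezoid, 2 panels, h=0.8000): 0.43763
R_{1,1} = 0.43763 + (0.43763 − 0.68499)/3 = 0.35518

0.355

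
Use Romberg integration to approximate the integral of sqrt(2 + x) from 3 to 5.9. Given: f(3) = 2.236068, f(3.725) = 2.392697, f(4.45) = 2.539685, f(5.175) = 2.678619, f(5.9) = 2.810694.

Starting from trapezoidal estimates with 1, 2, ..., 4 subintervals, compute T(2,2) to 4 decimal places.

T(0,0) (trapezoid, 1 panel, h=2.9000): 7.317805
T(1,0) (trapezoid, 2 panels, h=1.4500): 7.341446
T(2,0) (trapezoid, 4 panels, h=0.7250): 7.347427
T(1,1) = 7.341446 + (7.341446 − 7.317805)/3 = 7.349326
T(2,1) = 7.347427 + (7.347427 − 7.341446)/3 = 7.349421
T(2,2) = 7.349421 + (7.349421 − 7.349326)/15 = 7.349427

7.3494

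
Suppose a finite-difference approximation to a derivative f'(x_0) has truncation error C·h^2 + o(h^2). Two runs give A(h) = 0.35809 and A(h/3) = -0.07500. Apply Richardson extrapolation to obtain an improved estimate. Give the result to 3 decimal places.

-0.129

The leading error scales as h^2; refining by a factor of 3 reduces it by 3^2 = 9.
Extrapolated value = (9·A(h/3) − A(h)) / (9 − 1)
= (9·(-0.07500) − 0.35809) / 8
= -1.03309 / 8 = -0.12914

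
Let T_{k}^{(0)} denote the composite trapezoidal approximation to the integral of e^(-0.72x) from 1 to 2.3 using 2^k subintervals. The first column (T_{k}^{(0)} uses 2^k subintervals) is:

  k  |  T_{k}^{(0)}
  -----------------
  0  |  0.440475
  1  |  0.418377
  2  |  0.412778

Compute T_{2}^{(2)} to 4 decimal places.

Richardson extrapolation on the trapezoidal column (denominator 4−1=3):
T_{1}^{(1)} = (4·0.418377 − 0.440475) / 3 = 0.411011
T_{2}^{(1)} = (4·0.412778 − 0.418377) / 3 = 0.410912
T_{2}^{(2)} = (16·0.410912 − 0.411011) / 15 = 0.410905

0.4109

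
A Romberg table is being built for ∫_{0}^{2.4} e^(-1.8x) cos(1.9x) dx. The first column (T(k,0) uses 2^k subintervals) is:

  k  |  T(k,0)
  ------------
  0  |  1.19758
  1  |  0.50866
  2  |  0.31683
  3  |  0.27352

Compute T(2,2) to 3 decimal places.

Richardson extrapolation on the trapezoidal column (denominator 4−1=3):
T(1,1) = 0.50866 + (0.50866 − 1.19758)/3 = 0.27902
T(2,1) = 0.31683 + (0.31683 − 0.50866)/3 = 0.25289
T(2,2) = 0.25289 + (0.25289 − 0.27902)/15 = 0.25115

0.251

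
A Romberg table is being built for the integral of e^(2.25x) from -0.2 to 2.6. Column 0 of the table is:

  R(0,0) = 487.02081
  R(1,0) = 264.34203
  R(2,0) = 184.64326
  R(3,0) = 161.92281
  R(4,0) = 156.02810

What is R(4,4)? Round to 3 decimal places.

R(1,1) = 264.34203 + (264.34203 − 487.02081)/3 = 190.11577
R(2,1) = 184.64326 + (184.64326 − 264.34203)/3 = 158.07700
R(3,1) = 161.92281 + (161.92281 − 184.64326)/3 = 154.34933
R(4,1) = (4·156.02810 − 161.92281) / 3 = 154.06320
R(2,2) = (16·158.07700 − 190.11577) / 15 = 155.94108
R(3,2) = (16·154.34933 − 158.07700) / 15 = 154.10082
R(4,2) = 154.06320 + (154.06320 − 154.34933)/15 = 154.04412
R(3,3) = (64·154.10082 − 155.94108) / 63 = 154.07161
R(4,3) = 154.04412 + (154.04412 − 154.10082)/63 = 154.04322
R(4,4) = (256·154.04322 − 154.07161) / 255 = 154.04311

154.043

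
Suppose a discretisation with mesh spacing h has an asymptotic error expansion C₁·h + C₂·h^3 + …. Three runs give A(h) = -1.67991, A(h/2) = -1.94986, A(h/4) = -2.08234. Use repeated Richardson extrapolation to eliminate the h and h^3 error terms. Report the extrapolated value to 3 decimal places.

-2.214

First eliminate the h term (factor 2^1 = 2):
  B₁ = (2·(-1.94986) − (-1.67991))/1 = -2.21981
  B₂ = (2·(-2.08234) − (-1.94986))/1 = -2.21482
Then eliminate the h^3 term (factor 2^3 = 8):
  (8·(-2.21482) − (-2.21981))/7 = -2.21411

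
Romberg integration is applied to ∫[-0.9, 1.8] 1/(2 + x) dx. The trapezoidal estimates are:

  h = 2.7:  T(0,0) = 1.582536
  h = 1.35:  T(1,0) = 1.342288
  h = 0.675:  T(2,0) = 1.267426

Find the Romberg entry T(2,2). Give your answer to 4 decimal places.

T(1,1) = 1.342288 + (1.342288 − 1.582536)/3 = 1.262205
T(2,1) = 1.267426 + (1.267426 − 1.342288)/3 = 1.242472
T(2,2) = (16·1.242472 − 1.262205) / 15 = 1.241156

1.2412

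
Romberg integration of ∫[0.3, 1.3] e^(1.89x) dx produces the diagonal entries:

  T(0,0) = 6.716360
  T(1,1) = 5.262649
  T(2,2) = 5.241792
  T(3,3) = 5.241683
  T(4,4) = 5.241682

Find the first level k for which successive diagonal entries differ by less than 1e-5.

k = 4

|T(1,1) − T(0,0)| = 1.453711 ≥ 1e-5
|T(2,2) − T(1,1)| = 0.020857 ≥ 1e-5
|T(3,3) − T(2,2)| = 0.000109 ≥ 1e-5
|T(4,4) − T(3,3)| = 0.000001 < 1e-5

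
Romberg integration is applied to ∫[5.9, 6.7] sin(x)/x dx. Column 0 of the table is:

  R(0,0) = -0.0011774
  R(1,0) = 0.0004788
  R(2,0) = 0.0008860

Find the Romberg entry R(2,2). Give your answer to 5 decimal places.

Richardson extrapolation on the trapezoidal column (denominator 4−1=3):
R(1,1) = (4·0.0004788 − (-0.0011774)) / 3 = 0.0010309
R(2,1) = 0.0008860 + (0.0008860 − 0.0004788)/3 = 0.0010217
R(2,2) = (16·0.0010217 − 0.0010309) / 15 = 0.0010211

0.00102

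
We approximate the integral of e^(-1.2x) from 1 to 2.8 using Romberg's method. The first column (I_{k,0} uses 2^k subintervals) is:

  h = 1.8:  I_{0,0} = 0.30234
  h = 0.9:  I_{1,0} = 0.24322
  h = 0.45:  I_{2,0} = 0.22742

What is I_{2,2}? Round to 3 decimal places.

0.222

I_{1,1} = (4·0.24322 − 0.30234) / 3 = 0.22351
I_{2,1} = 0.22742 + (0.22742 − 0.24322)/3 = 0.22215
I_{2,2} = (16·0.22215 − 0.22351) / 15 = 0.22206
(Column j=1 coincides with Simpson's rule on the same nodes.)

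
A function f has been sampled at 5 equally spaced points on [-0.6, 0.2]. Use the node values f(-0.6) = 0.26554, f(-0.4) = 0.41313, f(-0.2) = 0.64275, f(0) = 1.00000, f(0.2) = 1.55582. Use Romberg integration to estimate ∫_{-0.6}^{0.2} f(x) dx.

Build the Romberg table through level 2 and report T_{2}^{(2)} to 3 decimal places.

T_{0}^{(0)} (trapezoid, 1 panel, h=0.8000): 0.72854
T_{1}^{(0)} (trapezoid, 2 panels, h=0.4000): 0.62137
T_{2}^{(0)} (trapezoid, 4 panels, h=0.2000): 0.59331
T_{1}^{(1)} = 0.62137 + (0.62137 − 0.72854)/3 = 0.58565
T_{2}^{(1)} = 0.59331 + (0.59331 − 0.62137)/3 = 0.58396
T_{2}^{(2)} = 0.58396 + (0.58396 − 0.58565)/15 = 0.58385

0.584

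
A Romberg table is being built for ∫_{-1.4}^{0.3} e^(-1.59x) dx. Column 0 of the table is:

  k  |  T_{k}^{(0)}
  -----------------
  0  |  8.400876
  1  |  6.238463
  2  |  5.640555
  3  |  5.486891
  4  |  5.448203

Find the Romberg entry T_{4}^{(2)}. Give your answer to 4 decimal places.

5.4353

T_{3}^{(1)} = 5.486891 + (5.486891 − 5.640555)/3 = 5.435670
T_{4}^{(1)} = 5.448203 + (5.448203 − 5.486891)/3 = 5.435307
T_{4}^{(2)} = 5.435307 + (5.435307 − 5.435670)/15 = 5.435283
(Column j=1 coincides with Simpson's rule on the same nodes.)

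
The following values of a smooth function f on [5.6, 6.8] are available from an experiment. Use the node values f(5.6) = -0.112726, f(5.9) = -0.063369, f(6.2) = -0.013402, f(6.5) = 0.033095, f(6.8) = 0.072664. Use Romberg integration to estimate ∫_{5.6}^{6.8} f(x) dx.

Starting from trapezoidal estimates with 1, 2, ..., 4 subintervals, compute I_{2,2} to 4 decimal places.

I_{0,0} (trapezoid, 1 panel, h=1.2000): -0.024037
I_{1,0} (trapezoid, 2 panels, h=0.6000): -0.020060
I_{2,0} (trapezoid, 4 panels, h=0.3000): -0.019112
I_{1,1} = -0.020060 + (-0.020060 − (-0.024037))/3 = -0.018734
I_{2,1} = -0.019112 + (-0.019112 − (-0.020060))/3 = -0.018796
I_{2,2} = -0.018796 + (-0.018796 − (-0.018734))/15 = -0.018800

-0.0188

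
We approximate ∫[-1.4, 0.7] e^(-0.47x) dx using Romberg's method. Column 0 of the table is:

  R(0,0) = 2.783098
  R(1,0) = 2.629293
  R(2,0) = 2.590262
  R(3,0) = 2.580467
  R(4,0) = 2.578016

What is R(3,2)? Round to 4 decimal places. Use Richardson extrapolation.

2.5772

R(2,1) = 2.590262 + (2.590262 − 2.629293)/3 = 2.577252
R(3,1) = (4·2.580467 − 2.590262) / 3 = 2.577202
R(3,2) = (16·2.577202 − 2.577252) / 15 = 2.577199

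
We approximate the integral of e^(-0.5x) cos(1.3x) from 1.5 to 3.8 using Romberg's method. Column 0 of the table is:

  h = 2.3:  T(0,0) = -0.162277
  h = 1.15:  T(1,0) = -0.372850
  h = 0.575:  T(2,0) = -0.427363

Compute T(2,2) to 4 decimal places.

Richardson extrapolation on the trapezoidal column (denominator 4−1=3):
T(1,1) = (4·(-0.372850) − (-0.162277)) / 3 = -0.443041
T(2,1) = (4·(-0.427363) − (-0.372850)) / 3 = -0.445534
T(2,2) = (16·(-0.445534) − (-0.443041)) / 15 = -0.445700

-0.4457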